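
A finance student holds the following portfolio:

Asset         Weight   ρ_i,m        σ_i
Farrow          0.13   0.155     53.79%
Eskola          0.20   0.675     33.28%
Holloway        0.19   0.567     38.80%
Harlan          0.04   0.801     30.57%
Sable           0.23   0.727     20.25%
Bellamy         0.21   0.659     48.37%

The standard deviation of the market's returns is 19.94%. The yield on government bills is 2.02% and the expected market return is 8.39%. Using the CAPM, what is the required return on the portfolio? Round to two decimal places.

8.67%

β_Farrow = 0.155 × 53.79% / 19.94% = 0.4181
β_Eskola = 0.675 × 33.28% / 19.94% = 1.1266
β_Holloway = 0.567 × 38.80% / 19.94% = 1.1033
β_Harlan = 0.801 × 30.57% / 19.94% = 1.2280
β_Sable = 0.727 × 20.25% / 19.94% = 0.7383
β_Bellamy = 0.659 × 48.37% / 19.94% = 1.5986
β_P = Σ w_i β_i = 0.13×0.4181 + 0.20×1.1266 + 0.19×1.1033 + 0.04×1.2280 + 0.23×0.7383 + 0.21×1.5986 = 1.0439
MRP = 8.39% − 2.02% = 6.37%
E(R_P) = R_f + β_P × MRP = 2.02% + 1.0439 × 6.37% = 8.67%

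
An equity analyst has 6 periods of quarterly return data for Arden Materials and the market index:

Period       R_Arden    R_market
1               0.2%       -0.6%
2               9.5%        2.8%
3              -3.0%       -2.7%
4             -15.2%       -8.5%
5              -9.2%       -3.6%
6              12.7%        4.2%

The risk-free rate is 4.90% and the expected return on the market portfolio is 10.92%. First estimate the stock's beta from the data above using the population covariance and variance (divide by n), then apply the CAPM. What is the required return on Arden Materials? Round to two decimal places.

18.64%

Mean R_i = (0.2 + 9.5 − 3.0 − 15.2 − 9.2 + 12.7) / 6 = -0.8333%
Mean R_m = (-0.6 + 2.8 − 2.7 − 8.5 − 3.6 + 4.2) / 6 = -1.4000%
Σ(R_i − R̄_i)(R_m − R̄_m) = 243.2400  ⇒  Cov = 243.2400 / 6 = 40.5400
Σ(R_m − R̄_m)² = 106.5800  ⇒  Var(R_m) = 106.5800 / 6 = 17.7633
β = Cov / Var(R_m) = 40.5400 / 17.7633 = 2.2822
MRP = 10.92% − 4.90% = 6.02%
E(R) = R_f + β × MRP = 4.90% + 2.2822 × 6.02% = 18.64%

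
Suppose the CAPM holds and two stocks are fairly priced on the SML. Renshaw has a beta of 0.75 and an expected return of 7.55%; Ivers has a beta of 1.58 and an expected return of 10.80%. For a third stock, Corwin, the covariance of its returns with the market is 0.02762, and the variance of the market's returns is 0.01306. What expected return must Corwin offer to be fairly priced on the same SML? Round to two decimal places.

12.89%

MRP = (10.80% − 7.55%) / (1.58 − 0.75) = 3.9157%
R_f = 7.55% − 0.75 × 3.9157% = 4.6132%
β_Corwin = Cov / Var(R_m) = 0.02762 / 0.01306 = 2.1149
E(R_Corwin) = R_f + β × MRP = 4.6132% + 2.1149 × 3.9157% = 12.89%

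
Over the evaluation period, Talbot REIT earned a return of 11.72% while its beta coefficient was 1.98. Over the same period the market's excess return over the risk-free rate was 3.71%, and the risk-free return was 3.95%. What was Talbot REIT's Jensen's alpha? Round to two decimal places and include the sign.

CAPM benchmark = R_f + β(R_m − R_f) = 3.95% + 1.98 × 3.71% = 11.2958%
α = actual − benchmark = 11.72% − 11.2958% = +0.42%

+0.42%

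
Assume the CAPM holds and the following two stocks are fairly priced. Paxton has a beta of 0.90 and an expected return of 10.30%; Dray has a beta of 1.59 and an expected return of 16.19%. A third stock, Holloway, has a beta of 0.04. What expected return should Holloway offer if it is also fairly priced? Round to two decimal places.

2.96%

MRP (SML slope) = (16.19% − 10.30%) / (1.59 − 0.90) = 5.89% / 0.69 = 8.5362%
R_f (intercept) = 10.30% − 0.90 × 8.5362% = 2.6174%
E(R_Holloway) = R_f + β × MRP = 2.6174% + 0.04 × 8.5362% = 2.96%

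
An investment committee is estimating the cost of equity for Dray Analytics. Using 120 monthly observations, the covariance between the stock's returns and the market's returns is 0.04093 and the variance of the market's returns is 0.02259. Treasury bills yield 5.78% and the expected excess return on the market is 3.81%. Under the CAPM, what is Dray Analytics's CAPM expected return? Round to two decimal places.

12.68%

β = Cov(R_i, R_m) / Var(R_m) = 0.04093 / 0.02259 = 1.8119
E(R) = R_f + β × MRP = 5.78% + 1.8119 × 3.81% = 12.68%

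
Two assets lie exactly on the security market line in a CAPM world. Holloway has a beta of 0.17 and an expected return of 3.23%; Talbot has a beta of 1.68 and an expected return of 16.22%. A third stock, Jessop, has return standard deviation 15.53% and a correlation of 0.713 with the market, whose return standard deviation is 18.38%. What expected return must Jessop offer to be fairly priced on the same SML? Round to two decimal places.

MRP = (16.22% − 3.23%) / (1.68 − 0.17) = 8.6026%
R_f = 3.23% − 0.17 × 8.6026% = 1.7676%
β_Jessop = ρ·σ_i/σ_m = 0.713 × 15.53 / 18.38 = 0.6024
E(R_Jessop) = R_f + β × MRP = 1.7676% + 0.6024 × 8.6026% = 6.95%

6.95%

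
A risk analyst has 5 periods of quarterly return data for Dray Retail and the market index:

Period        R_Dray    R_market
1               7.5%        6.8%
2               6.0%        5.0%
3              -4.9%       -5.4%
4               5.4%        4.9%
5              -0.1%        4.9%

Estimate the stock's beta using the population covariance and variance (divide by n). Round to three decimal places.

Mean R_i = (7.5 + 6.0 − 4.9 + 5.4 − 0.1) / 5 = 2.7800%
Mean R_m = (6.8 + 5.0 − 5.4 + 4.9 + 4.9) / 5 = 3.2400%
Σ(R_i − R̄_i)(R_m − R̄_m) = 88.3940  ⇒  Cov = 88.3940 / 5 = 17.6788
Σ(R_m − R̄_m)² = 95.9320  ⇒  Var(R_m) = 95.9320 / 5 = 19.1864
β = Cov / Var(R_m) = 17.6788 / 19.1864 = 0.9214

0.921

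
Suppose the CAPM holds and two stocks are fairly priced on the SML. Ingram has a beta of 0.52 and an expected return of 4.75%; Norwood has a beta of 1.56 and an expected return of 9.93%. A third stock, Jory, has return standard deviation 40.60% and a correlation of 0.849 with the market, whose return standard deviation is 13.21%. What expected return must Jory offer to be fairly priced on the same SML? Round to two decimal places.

15.16%

MRP = (9.93% − 4.75%) / (1.56 − 0.52) = 4.9808%
R_f = 4.75% − 0.52 × 4.9808% = 2.1600%
β_Jory = ρ·σ_i/σ_m = 0.849 × 40.60 / 13.21 = 2.6093
E(R_Jory) = R_f + β × MRP = 2.1600% + 2.6093 × 4.9808% = 15.16%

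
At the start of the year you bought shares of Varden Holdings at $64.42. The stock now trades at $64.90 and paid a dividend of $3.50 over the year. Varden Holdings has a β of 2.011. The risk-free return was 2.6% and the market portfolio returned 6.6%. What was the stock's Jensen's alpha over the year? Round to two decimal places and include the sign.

-4.47%

Realised HPR = (P1 + D1 − P0) / P0 = (64.90 + 3.50 − 64.42) / 64.42 = 3.98 / 64.42 = 6.1782%
MRP = 6.6% − 2.6% = 4.00%
CAPM required = R_f + β·MRP = 2.6% + 2.011 × 4.0% = 10.6440%
α = realised − required = 6.1782% − 10.6440% = -4.47%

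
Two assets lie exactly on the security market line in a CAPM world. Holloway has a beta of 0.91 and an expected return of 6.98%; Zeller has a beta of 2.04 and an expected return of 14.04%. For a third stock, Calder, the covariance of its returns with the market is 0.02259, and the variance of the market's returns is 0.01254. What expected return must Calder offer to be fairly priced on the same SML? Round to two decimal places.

MRP = (14.04% − 6.98%) / (2.04 − 0.91) = 6.2478%
R_f = 6.98% − 0.91 × 6.2478% = 1.2945%
β_Calder = Cov / Var(R_m) = 0.02259 / 0.01254 = 1.8014
E(R_Calder) = R_f + β × MRP = 1.2945% + 1.8014 × 6.2478% = 12.55%

12.55%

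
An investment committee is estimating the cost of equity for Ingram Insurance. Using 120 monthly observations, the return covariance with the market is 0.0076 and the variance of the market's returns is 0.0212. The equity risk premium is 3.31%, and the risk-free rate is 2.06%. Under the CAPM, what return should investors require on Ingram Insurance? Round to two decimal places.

3.25%

β = Cov(R_i, R_m) / Var(R_m) = 0.0076 / 0.0212 = 0.3585
E(R) = R_f + β × MRP = 2.06% + 0.3585 × 3.31% = 3.25%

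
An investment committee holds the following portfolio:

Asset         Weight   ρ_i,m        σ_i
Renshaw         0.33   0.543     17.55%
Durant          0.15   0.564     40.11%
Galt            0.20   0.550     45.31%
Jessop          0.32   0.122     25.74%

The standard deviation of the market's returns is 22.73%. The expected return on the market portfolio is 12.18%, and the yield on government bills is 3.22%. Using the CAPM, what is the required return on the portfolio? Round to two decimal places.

8.16%

β_Renshaw = 0.543 × 17.55% / 22.73% = 0.4193
β_Durant = 0.564 × 40.11% / 22.73% = 0.9953
β_Galt = 0.550 × 45.31% / 22.73% = 1.0964
β_Jessop = 0.122 × 25.74% / 22.73% = 0.1382
β_P = Σ w_i β_i = 0.33×0.4193 + 0.15×0.9953 + 0.20×1.0964 + 0.32×0.1382 = 0.5512
MRP = 12.18% − 3.22% = 8.96%
E(R_P) = R_f + β_P × MRP = 3.22% + 0.5512 × 8.96% = 8.16%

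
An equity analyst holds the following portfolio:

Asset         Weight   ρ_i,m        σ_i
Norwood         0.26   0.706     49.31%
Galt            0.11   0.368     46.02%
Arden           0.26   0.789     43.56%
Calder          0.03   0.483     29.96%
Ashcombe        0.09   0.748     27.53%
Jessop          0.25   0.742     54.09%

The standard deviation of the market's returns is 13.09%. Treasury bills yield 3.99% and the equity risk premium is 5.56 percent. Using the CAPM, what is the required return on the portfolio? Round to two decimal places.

β_Norwood = 0.706 × 49.31% / 13.09% = 2.6595
β_Galt = 0.368 × 46.02% / 13.09% = 1.2938
β_Arden = 0.789 × 43.56% / 13.09% = 2.6256
β_Calder = 0.483 × 29.96% / 13.09% = 1.1055
β_Ashcombe = 0.748 × 27.53% / 13.09% = 1.5731
β_Jessop = 0.742 × 54.09% / 13.09% = 3.0661
β_P = Σ w_i β_i = 0.26×2.6595 + 0.11×1.2938 + 0.26×2.6256 + 0.03×1.1055 + 0.09×1.5731 + 0.25×3.0661 = 2.4577
E(R_P) = R_f + β_P × MRP = 3.99% + 2.4577 × 5.56% = 17.65%

17.65%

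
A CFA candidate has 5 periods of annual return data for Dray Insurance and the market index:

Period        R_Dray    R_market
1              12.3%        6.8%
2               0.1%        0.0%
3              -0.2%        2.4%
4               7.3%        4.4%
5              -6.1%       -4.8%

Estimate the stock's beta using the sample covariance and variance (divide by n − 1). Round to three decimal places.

Mean R_i = (12.3 + 0.1 − 0.2 + 7.3 − 6.1) / 5 = 2.6800%
Mean R_m = (6.8 + 0.0 + 2.4 + 4.4 − 4.8) / 5 = 1.7600%
Σ(R_i − R̄_i)(R_m − R̄_m) = 120.9760  ⇒  Cov = 120.9760 / 4 = 30.2440
Σ(R_m − R̄_m)² = 78.9120  ⇒  Var(R_m) = 78.9120 / 4 = 19.7280
β = Cov / Var(R_m) = 30.2440 / 19.7280 = 1.5330

1.533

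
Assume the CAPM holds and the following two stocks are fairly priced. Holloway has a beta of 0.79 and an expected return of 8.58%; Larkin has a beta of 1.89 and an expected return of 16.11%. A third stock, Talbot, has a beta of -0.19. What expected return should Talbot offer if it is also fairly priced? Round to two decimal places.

MRP (SML slope) = (16.11% − 8.58%) / (1.89 − 0.79) = 7.53% / 1.10 = 6.8455%
R_f (intercept) = 8.58% − 0.79 × 6.8455% = 3.1721%
E(R_Talbot) = R_f + β × MRP = 3.1721% + -0.19 × 6.8455% = 1.87%

1.87%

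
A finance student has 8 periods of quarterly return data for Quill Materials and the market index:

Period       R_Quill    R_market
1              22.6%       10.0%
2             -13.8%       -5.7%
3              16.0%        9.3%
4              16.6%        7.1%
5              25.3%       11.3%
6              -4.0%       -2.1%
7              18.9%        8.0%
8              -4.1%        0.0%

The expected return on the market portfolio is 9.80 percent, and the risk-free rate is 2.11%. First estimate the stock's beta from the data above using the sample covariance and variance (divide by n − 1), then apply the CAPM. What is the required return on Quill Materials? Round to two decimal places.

Mean R_i = (22.6 − 13.8 + 16.0 + 16.6 + 25.3 − 4.0 + 18.9 − 4.1) / 8 = 9.6875%
Mean R_m = (10.0 − 5.7 + 9.3 + 7.1 + 11.3 − 2.1 + 8.0 + 0.0) / 8 = 4.7375%
Σ(R_i − R̄_i)(R_m − R̄_m) = 649.6538  ⇒  Cov = 649.6538 / 7 = 92.8077
Σ(R_m − R̄_m)² = 285.9388  ⇒  Var(R_m) = 285.9388 / 7 = 40.8484
β = Cov / Var(R_m) = 92.8077 / 40.8484 = 2.2720
MRP = 9.80% − 2.11% = 7.69%
E(R) = R_f + β × MRP = 2.11% + 2.2720 × 7.69% = 19.58%

19.58%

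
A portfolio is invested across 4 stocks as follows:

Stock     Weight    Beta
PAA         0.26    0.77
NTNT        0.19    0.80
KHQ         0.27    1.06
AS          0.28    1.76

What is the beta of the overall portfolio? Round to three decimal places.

1.131

β_P = Σ w_i β_i = 0.26×0.77 + 0.19×0.80 + 0.27×1.06 + 0.28×1.76 = 1.1312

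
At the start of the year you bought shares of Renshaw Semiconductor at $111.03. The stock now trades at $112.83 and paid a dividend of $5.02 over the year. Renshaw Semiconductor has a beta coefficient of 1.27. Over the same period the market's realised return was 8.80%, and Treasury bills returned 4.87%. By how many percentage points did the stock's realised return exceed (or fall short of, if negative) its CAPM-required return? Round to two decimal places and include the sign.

Realised HPR = (P1 + D1 − P0) / P0 = (112.83 + 5.02 − 111.03) / 111.03 = 6.82 / 111.03 = 6.1425%
MRP = 8.80% − 4.87% = 3.93%
CAPM required = R_f + β·MRP = 4.87% + 1.27 × 3.93% = 9.8611%
α = realised − required = 6.1425% − 9.8611% = -3.72%

-3.72%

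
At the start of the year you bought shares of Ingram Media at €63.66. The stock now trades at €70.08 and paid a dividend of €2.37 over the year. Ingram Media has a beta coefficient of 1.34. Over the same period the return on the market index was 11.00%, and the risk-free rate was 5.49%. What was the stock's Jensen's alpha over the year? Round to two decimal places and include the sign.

Realised HPR = (P1 + D1 − P0) / P0 = (70.08 + 2.37 − 63.66) / 63.66 = 8.79 / 63.66 = 13.8077%
MRP = 11.00% − 5.49% = 5.51%
CAPM required = R_f + β·MRP = 5.49% + 1.34 × 5.51% = 12.8734%
α = realised − required = 13.8077% − 12.8734% = +0.93%

+0.93%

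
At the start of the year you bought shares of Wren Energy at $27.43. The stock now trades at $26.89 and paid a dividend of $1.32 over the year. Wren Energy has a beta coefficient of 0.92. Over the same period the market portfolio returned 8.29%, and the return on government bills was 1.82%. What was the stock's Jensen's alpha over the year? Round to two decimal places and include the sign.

Realised HPR = (P1 + D1 − P0) / P0 = (26.89 + 1.32 − 27.43) / 27.43 = 0.78 / 27.43 = 2.8436%
MRP = 8.29% − 1.82% = 6.47%
CAPM required = R_f + β·MRP = 1.82% + 0.92 × 6.47% = 7.7724%
α = realised − required = 2.8436% − 7.7724% = -4.93%

-4.93%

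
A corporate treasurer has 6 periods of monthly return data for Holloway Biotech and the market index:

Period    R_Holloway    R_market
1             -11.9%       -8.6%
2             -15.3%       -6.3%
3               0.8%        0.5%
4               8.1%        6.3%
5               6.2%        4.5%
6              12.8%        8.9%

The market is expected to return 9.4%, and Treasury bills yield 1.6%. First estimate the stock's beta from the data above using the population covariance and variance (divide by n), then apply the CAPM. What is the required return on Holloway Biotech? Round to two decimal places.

13.89%

Mean R_i = (-11.9 − 15.3 + 0.8 + 8.1 + 6.2 + 12.8) / 6 = 0.1167%
Mean R_m = (-8.6 − 6.3 + 0.5 + 6.3 + 4.5 + 8.9) / 6 = 0.8833%
Σ(R_i − R̄_i)(R_m − R̄_m) = 391.3617  ⇒  Cov = 391.3617 / 6 = 65.2270
Σ(R_m − R̄_m)² = 248.3683  ⇒  Var(R_m) = 248.3683 / 6 = 41.3947
β = Cov / Var(R_m) = 65.2270 / 41.3947 = 1.5757
MRP = 9.4% − 1.6% = 7.80%
E(R) = R_f + β × MRP = 1.6% + 1.5757 × 7.8% = 13.89%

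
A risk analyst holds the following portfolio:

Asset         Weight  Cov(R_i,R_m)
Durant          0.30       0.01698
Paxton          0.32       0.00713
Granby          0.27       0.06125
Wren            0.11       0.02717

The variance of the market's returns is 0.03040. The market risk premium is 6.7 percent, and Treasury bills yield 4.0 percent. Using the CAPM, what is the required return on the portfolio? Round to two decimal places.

9.93%

β_Durant = 0.01698 / 0.03040 = 0.5586
β_Paxton = 0.00713 / 0.03040 = 0.2345
β_Granby = 0.06125 / 0.03040 = 2.0148
β_Wren = 0.02717 / 0.03040 = 0.8938
β_P = Σ w_i β_i = 0.30×0.5586 + 0.32×0.2345 + 0.27×2.0148 + 0.11×0.8938 = 0.8849
E(R_P) = R_f + β_P × MRP = 4.0% + 0.8849 × 6.7% = 9.93%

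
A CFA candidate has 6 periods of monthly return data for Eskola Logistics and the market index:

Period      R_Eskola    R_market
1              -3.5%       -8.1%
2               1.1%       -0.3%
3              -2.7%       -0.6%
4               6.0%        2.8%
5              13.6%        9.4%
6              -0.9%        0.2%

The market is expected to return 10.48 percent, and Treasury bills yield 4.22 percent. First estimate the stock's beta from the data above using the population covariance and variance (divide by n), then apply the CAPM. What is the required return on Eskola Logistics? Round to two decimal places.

10.71%

Mean R_i = (-3.5 + 1.1 − 2.7 + 6.0 + 13.6 − 0.9) / 6 = 2.2667%
Mean R_m = (-8.1 − 0.3 − 0.6 + 2.8 + 9.4 + 0.2) / 6 = 0.5667%
Σ(R_i − R̄_i)(R_m − R̄_m) = 166.3933  ⇒  Cov = 166.3933 / 6 = 27.7322
Σ(R_m − R̄_m)² = 160.3733  ⇒  Var(R_m) = 160.3733 / 6 = 26.7289
β = Cov / Var(R_m) = 27.7322 / 26.7289 = 1.0375
MRP = 10.48% − 4.22% = 6.26%
E(R) = R_f + β × MRP = 4.22% + 1.0375 × 6.26% = 10.71%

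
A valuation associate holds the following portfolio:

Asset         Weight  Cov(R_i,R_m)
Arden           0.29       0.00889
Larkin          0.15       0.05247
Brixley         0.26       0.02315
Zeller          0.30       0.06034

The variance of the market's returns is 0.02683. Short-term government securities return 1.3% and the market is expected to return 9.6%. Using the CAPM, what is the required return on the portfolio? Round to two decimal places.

β_Arden = 0.00889 / 0.02683 = 0.3313
β_Larkin = 0.05247 / 0.02683 = 1.9556
β_Brixley = 0.02315 / 0.02683 = 0.8628
β_Zeller = 0.06034 / 0.02683 = 2.2490
β_P = Σ w_i β_i = 0.29×0.3313 + 0.15×1.9556 + 0.26×0.8628 + 0.30×2.2490 = 1.2884
MRP = 9.6% − 1.3% = 8.30%
E(R_P) = R_f + β_P × MRP = 1.3% + 1.2884 × 8.3% = 11.99%

11.99%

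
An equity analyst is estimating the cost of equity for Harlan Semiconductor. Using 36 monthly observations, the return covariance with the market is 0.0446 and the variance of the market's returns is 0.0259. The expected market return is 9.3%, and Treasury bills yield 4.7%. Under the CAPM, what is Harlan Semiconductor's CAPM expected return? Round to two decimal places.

12.62%

β = Cov(R_i, R_m) / Var(R_m) = 0.0446 / 0.0259 = 1.7220
MRP = 9.3% − 4.7% = 4.60%
E(R) = R_f + β × MRP = 4.7% + 1.7220 × 4.6% = 12.62%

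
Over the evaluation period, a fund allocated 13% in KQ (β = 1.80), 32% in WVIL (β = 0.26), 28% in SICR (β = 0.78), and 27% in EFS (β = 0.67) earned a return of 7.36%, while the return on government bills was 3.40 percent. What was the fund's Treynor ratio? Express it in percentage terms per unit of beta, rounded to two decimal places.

5.53%

β_P = 0.13×1.80 + 0.32×0.26 + 0.28×0.78 + 0.27×0.67 = 0.7165
Treynor = (R_P − R_f) / β_P = (7.36% − 3.40%) / 0.7165 = 3.96% / 0.7165 = 5.53%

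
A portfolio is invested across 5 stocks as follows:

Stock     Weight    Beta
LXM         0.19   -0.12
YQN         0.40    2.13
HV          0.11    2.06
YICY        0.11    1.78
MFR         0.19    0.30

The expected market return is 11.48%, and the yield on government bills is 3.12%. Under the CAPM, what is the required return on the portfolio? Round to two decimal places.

β_P = Σ w_i β_i = 0.19×-0.12 + 0.40×2.13 + 0.11×2.06 + 0.11×1.78 + 0.19×0.30 = 1.3086
MRP = 11.48% − 3.12% = 8.36%
E(R_P) = R_f + β_P × MRP = 3.12% + 1.3086 × 8.36% = 14.06%

14.06%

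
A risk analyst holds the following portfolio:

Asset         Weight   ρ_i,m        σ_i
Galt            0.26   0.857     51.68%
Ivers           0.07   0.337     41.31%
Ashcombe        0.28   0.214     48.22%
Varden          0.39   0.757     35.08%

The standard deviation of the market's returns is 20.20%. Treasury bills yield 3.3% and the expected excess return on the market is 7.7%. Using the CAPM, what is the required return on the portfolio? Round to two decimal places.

β_Galt = 0.857 × 51.68% / 20.20% = 2.1926
β_Ivers = 0.337 × 41.31% / 20.20% = 0.6892
β_Ashcombe = 0.214 × 48.22% / 20.20% = 0.5108
β_Varden = 0.757 × 35.08% / 20.20% = 1.3146
β_P = Σ w_i β_i = 0.26×2.1926 + 0.07×0.6892 + 0.28×0.5108 + 0.39×1.3146 = 1.2740
E(R_P) = R_f + β_P × MRP = 3.3% + 1.2740 × 7.7% = 13.11%

13.11%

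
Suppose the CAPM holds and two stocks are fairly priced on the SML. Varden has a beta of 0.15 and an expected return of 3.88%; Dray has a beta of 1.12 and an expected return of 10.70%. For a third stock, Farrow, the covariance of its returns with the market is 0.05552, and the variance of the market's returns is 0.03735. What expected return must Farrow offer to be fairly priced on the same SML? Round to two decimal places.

13.28%

MRP = (10.70% − 3.88%) / (1.12 − 0.15) = 7.0309%
R_f = 3.88% − 0.15 × 7.0309% = 2.8254%
β_Farrow = Cov / Var(R_m) = 0.05552 / 0.03735 = 1.4865
E(R_Farrow) = R_f + β × MRP = 2.8254% + 1.4865 × 7.0309% = 13.28%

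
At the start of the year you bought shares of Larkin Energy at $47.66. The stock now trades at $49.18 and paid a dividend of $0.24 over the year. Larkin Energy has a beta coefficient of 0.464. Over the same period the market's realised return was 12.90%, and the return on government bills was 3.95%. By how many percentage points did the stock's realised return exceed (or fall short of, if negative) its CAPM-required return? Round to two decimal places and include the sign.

-4.41%

Realised HPR = (P1 + D1 − P0) / P0 = (49.18 + 0.24 − 47.66) / 47.66 = 1.76 / 47.66 = 3.6928%
MRP = 12.90% − 3.95% = 8.95%
CAPM required = R_f + β·MRP = 3.95% + 0.464 × 8.95% = 8.10280%
α = realised − required = 3.6928% − 8.10280% = -4.41%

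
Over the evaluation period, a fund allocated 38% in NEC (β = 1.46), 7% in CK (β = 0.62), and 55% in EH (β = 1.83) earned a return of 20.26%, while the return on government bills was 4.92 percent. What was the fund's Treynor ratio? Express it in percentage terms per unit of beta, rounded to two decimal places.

9.56%

β_P = 0.38×1.46 + 0.07×0.62 + 0.55×1.83 = 1.6047
Treynor = (R_P − R_f) / β_P = (20.26% − 4.92%) / 1.6047 = 15.34% / 1.6047 = 9.56%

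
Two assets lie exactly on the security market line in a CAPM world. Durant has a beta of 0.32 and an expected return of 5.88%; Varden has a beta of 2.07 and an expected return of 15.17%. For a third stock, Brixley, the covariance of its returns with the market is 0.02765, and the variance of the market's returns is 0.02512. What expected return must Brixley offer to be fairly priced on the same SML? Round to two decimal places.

MRP = (15.17% − 5.88%) / (2.07 − 0.32) = 5.3086%
R_f = 5.88% − 0.32 × 5.3086% = 4.1812%
β_Brixley = Cov / Var(R_m) = 0.02765 / 0.02512 = 1.1007
E(R_Brixley) = R_f + β × MRP = 4.1812% + 1.1007 × 5.3086% = 10.02%

10.02%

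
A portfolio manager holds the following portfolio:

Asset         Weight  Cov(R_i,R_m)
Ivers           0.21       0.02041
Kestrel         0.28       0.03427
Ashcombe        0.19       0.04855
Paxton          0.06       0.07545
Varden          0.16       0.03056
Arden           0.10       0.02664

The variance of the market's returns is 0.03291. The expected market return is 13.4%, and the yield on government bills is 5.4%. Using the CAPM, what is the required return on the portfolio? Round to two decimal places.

13.95%

β_Ivers = 0.02041 / 0.03291 = 0.6202
β_Kestrel = 0.03427 / 0.03291 = 1.0413
β_Ashcombe = 0.04855 / 0.03291 = 1.4752
β_Paxton = 0.07545 / 0.03291 = 2.2926
β_Varden = 0.03056 / 0.03291 = 0.9286
β_Arden = 0.02664 / 0.03291 = 0.8095
β_P = Σ w_i β_i = 0.21×0.6202 + 0.28×1.0413 + 0.19×1.4752 + 0.06×2.2926 + 0.16×0.9286 + 0.10×0.8095 = 1.0692
MRP = 13.4% − 5.4% = 8.00%
E(R_P) = R_f + β_P × MRP = 5.4% + 1.0692 × 8.0% = 13.95%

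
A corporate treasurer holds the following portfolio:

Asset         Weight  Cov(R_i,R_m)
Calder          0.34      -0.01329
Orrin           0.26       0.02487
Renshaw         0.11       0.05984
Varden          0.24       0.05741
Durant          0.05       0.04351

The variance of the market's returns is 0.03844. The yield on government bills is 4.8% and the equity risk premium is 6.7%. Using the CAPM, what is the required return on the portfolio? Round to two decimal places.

β_Calder = -0.01329 / 0.03844 = -0.3457
β_Orrin = 0.02487 / 0.03844 = 0.6470
β_Renshaw = 0.05984 / 0.03844 = 1.5567
β_Varden = 0.05741 / 0.03844 = 1.4935
β_Durant = 0.04351 / 0.03844 = 1.1319
β_P = Σ w_i β_i = 0.34×-0.3457 + 0.26×0.6470 + 0.11×1.5567 + 0.24×1.4935 + 0.05×1.1319 = 0.6370
E(R_P) = R_f + β_P × MRP = 4.8% + 0.6370 × 6.7% = 9.07%

9.07%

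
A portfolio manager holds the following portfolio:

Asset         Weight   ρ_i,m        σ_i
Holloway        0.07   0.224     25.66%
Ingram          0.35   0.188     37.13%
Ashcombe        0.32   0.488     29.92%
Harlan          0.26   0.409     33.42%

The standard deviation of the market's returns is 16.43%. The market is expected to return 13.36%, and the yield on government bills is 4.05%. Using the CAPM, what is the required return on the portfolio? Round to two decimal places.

10.32%

β_Holloway = 0.224 × 25.66% / 16.43% = 0.3498
β_Ingram = 0.188 × 37.13% / 16.43% = 0.4249
β_Ashcombe = 0.488 × 29.92% / 16.43% = 0.8887
β_Harlan = 0.409 × 33.42% / 16.43% = 0.8319
β_P = Σ w_i β_i = 0.07×0.3498 + 0.35×0.4249 + 0.32×0.8887 + 0.26×0.8319 = 0.6739
MRP = 13.36% − 4.05% = 9.31%
E(R_P) = R_f + β_P × MRP = 4.05% + 0.6739 × 9.31% = 10.32%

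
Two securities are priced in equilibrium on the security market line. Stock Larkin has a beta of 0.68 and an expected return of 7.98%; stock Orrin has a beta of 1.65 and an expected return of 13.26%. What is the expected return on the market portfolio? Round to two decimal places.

Both satisfy E(R) = R_f + β·MRP, so the slope of the SML is
MRP = (13.26% − 7.98%) / (1.65 − 0.68) = 5.28% / 0.97 = 5.4433%
R_f = E(R_Larkin) − β_Larkin·MRP = 7.98% − 0.68 × 5.4433% = 4.2786%
E(R_m) = R_f + MRP = 4.2786% + 5.4433% = 9.72%

9.72%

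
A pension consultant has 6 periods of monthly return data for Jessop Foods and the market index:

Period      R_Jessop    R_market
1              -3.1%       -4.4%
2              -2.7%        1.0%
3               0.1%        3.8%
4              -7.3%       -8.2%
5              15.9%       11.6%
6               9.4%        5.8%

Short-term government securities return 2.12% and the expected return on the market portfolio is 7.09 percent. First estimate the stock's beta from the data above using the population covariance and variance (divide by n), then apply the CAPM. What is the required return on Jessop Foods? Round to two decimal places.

Mean R_i = (-3.1 − 2.7 + 0.1 − 7.3 + 15.9 + 9.4) / 6 = 2.0500%
Mean R_m = (-4.4 + 1.0 + 3.8 − 8.2 + 11.6 + 5.8) / 6 = 1.6000%
Σ(R_i − R̄_i)(R_m − R̄_m) = 290.4600  ⇒  Cov = 290.4600 / 6 = 48.4100
Σ(R_m − R̄_m)² = 254.8800  ⇒  Var(R_m) = 254.8800 / 6 = 42.4800
β = Cov / Var(R_m) = 48.4100 / 42.4800 = 1.1396
MRP = 7.09% − 2.12% = 4.97%
E(R) = R_f + β × MRP = 2.12% + 1.1396 × 4.97% = 7.78%

7.78%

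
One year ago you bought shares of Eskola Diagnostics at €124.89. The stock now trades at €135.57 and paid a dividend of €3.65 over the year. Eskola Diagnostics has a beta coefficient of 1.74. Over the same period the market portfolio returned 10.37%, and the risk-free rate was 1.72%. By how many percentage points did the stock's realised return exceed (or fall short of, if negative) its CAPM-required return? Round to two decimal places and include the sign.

-5.30%

Realised HPR = (P1 + D1 − P0) / P0 = (135.57 + 3.65 − 124.89) / 124.89 = 14.33 / 124.89 = 11.4741%
MRP = 10.37% − 1.72% = 8.65%
CAPM required = R_f + β·MRP = 1.72% + 1.74 × 8.65% = 16.7710%
α = realised − required = 11.4741% − 16.7710% = -5.30%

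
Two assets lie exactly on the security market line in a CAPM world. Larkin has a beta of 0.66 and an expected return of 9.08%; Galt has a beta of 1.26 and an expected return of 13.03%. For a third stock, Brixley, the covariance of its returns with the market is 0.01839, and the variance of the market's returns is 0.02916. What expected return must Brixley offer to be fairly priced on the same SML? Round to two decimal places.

8.89%

MRP = (13.03% − 9.08%) / (1.26 − 0.66) = 6.5833%
R_f = 9.08% − 0.66 × 6.5833% = 4.7350%
β_Brixley = Cov / Var(R_m) = 0.01839 / 0.02916 = 0.6307
E(R_Brixley) = R_f + β × MRP = 4.7350% + 0.6307 × 6.5833% = 8.89%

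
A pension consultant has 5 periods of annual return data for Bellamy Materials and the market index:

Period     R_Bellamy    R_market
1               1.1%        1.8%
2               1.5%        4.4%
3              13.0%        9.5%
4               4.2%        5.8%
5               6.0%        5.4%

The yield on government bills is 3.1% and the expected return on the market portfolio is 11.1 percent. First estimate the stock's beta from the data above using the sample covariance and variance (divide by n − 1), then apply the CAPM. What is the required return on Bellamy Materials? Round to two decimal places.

16.04%

Mean R_i = (1.1 + 1.5 + 13.0 + 4.2 + 6.0) / 5 = 5.1600%
Mean R_m = (1.8 + 4.4 + 9.5 + 5.8 + 5.4) / 5 = 5.3800%
Σ(R_i − R̄_i)(R_m − R̄_m) = 50.0360  ⇒  Cov = 50.0360 / 4 = 12.5090
Σ(R_m − R̄_m)² = 30.9280  ⇒  Var(R_m) = 30.9280 / 4 = 7.7320
β = Cov / Var(R_m) = 12.5090 / 7.7320 = 1.6178
MRP = 11.1% − 3.1% = 8.00%
E(R) = R_f + β × MRP = 3.1% + 1.6178 × 8.0% = 16.04%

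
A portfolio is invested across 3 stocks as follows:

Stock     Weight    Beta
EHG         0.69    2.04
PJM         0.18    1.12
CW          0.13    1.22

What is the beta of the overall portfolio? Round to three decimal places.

1.768

β_P = Σ w_i β_i = 0.69×2.04 + 0.18×1.12 + 0.13×1.22 = 1.7678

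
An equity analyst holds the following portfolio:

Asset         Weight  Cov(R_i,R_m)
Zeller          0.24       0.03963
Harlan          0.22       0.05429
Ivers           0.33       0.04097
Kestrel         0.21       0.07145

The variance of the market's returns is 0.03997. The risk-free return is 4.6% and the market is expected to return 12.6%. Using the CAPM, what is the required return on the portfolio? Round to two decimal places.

β_Zeller = 0.03963 / 0.03997 = 0.9915
β_Harlan = 0.05429 / 0.03997 = 1.3583
β_Ivers = 0.04097 / 0.03997 = 1.0250
β_Kestrel = 0.07145 / 0.03997 = 1.7876
β_P = Σ w_i β_i = 0.24×0.9915 + 0.22×1.3583 + 0.33×1.0250 + 0.21×1.7876 = 1.2504
MRP = 12.6% − 4.6% = 8.00%
E(R_P) = R_f + β_P × MRP = 4.6% + 1.2504 × 8.0% = 14.60%

14.60%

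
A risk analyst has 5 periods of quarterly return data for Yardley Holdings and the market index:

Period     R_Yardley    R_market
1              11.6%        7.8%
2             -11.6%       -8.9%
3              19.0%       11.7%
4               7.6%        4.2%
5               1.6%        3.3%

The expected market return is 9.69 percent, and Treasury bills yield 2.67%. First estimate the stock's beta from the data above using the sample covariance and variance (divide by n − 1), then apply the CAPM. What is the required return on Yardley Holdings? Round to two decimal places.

Mean R_i = (11.6 − 11.6 + 19.0 + 7.6 + 1.6) / 5 = 5.6400%
Mean R_m = (7.8 − 8.9 + 11.7 + 4.2 + 3.3) / 5 = 3.6200%
Σ(R_i − R̄_i)(R_m − R̄_m) = 351.1360  ⇒  Cov = 351.1360 / 4 = 87.7840
Σ(R_m − R̄_m)² = 239.9480  ⇒  Var(R_m) = 239.9480 / 4 = 59.9870
β = Cov / Var(R_m) = 87.7840 / 59.9870 = 1.4634
MRP = 9.69% − 2.67% = 7.02%
E(R) = R_f + β × MRP = 2.67% + 1.4634 × 7.02% = 12.94%

12.94%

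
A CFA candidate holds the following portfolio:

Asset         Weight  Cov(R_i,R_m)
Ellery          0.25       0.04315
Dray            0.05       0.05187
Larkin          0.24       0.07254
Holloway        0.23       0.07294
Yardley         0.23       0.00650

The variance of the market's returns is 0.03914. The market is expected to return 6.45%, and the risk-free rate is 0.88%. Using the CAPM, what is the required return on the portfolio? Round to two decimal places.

β_Ellery = 0.04315 / 0.03914 = 1.1025
β_Dray = 0.05187 / 0.03914 = 1.3252
β_Larkin = 0.07254 / 0.03914 = 1.8533
β_Holloway = 0.07294 / 0.03914 = 1.8636
β_Yardley = 0.00650 / 0.03914 = 0.1661
β_P = Σ w_i β_i = 0.25×1.1025 + 0.05×1.3252 + 0.24×1.8533 + 0.23×1.8636 + 0.23×0.1661 = 1.2535
MRP = 6.45% − 0.88% = 5.57%
E(R_P) = R_f + β_P × MRP = 0.88% + 1.2535 × 5.57% = 7.86%

7.86%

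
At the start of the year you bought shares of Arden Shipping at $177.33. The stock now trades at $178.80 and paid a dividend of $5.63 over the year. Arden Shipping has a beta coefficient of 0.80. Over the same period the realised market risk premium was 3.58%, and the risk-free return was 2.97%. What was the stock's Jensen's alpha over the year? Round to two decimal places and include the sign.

Realised HPR = (P1 + D1 − P0) / P0 = (178.80 + 5.63 − 177.33) / 177.33 = 7.10 / 177.33 = 4.0038%
CAPM required = R_f + β·MRP = 2.97% + 0.80 × 3.58% = 5.8340%
α = realised − required = 4.0038% − 5.8340% = -1.83%

-1.83%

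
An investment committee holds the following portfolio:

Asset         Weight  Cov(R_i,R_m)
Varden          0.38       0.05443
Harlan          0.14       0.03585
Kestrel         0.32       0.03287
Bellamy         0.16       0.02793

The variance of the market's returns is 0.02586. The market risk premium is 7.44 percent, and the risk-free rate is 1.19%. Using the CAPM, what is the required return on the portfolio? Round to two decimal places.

β_Varden = 0.05443 / 0.02586 = 2.1048
β_Harlan = 0.03585 / 0.02586 = 1.3863
β_Kestrel = 0.03287 / 0.02586 = 1.2711
β_Bellamy = 0.02793 / 0.02586 = 1.0800
β_P = Σ w_i β_i = 0.38×2.1048 + 0.14×1.3863 + 0.32×1.2711 + 0.16×1.0800 = 1.5735
E(R_P) = R_f + β_P × MRP = 1.19% + 1.5735 × 7.44% = 12.90%

12.90%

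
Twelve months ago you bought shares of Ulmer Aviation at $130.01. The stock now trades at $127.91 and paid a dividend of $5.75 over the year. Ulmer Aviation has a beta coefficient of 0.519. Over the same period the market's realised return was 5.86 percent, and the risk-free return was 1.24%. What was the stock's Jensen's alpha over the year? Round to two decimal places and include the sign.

-0.83%

Realised HPR = (P1 + D1 − P0) / P0 = (127.91 + 5.75 − 130.01) / 130.01 = 3.65 / 130.01 = 2.8075%
MRP = 5.86% − 1.24% = 4.62%
CAPM required = R_f + β·MRP = 1.24% + 0.519 × 4.62% = 3.63778%
α = realised − required = 2.8075% − 3.63778% = -0.83%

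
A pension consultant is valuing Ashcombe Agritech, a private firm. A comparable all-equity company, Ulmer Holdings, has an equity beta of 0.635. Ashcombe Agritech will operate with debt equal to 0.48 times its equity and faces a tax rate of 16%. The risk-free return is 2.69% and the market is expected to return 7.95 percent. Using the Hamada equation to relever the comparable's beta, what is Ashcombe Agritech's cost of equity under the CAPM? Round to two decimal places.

β_L = β_U × [1 + (1 − t)(D/E)] = 0.635 × [1 + (1 − 0.16) × 0.48]
    = 0.635 × [1 + 0.84 × 0.48] = 0.635 × 1.4032 = 0.8910
MRP = 7.95% − 2.69% = 5.26%
E(R) = R_f + β_L × MRP = 2.69% + 0.8910 × 5.26% = 7.38%

7.38%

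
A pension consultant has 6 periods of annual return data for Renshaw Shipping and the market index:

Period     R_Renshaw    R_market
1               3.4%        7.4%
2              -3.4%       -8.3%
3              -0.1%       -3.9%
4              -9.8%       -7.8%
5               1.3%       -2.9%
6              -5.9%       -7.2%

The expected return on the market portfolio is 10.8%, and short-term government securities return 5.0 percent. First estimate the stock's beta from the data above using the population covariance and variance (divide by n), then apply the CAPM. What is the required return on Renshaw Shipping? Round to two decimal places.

Mean R_i = (3.4 − 3.4 − 0.1 − 9.8 + 1.3 − 5.9) / 6 = -2.4167%
Mean R_m = (7.4 − 8.3 − 3.9 − 7.8 − 2.9 − 7.2) / 6 = -3.7833%
Σ(R_i − R̄_i)(R_m − R̄_m) = 114.0617  ⇒  Cov = 114.0617 / 6 = 19.0103
Σ(R_m − R̄_m)² = 174.0683  ⇒  Var(R_m) = 174.0683 / 6 = 29.0114
β = Cov / Var(R_m) = 19.0103 / 29.0114 = 0.6553
MRP = 10.8% − 5.0% = 5.80%
E(R) = R_f + β × MRP = 5.0% + 0.6553 × 5.8% = 8.80%

8.80%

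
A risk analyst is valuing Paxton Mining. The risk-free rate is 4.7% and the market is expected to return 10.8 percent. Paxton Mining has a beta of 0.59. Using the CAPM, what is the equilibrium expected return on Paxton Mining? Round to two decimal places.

8.30%

Market risk premium = E(R_m) − R_f = 10.8% − 4.7% = 6.10%
E(R) = R_f + β × MRP = 4.7% + 0.59 × 6.1% = 8.30%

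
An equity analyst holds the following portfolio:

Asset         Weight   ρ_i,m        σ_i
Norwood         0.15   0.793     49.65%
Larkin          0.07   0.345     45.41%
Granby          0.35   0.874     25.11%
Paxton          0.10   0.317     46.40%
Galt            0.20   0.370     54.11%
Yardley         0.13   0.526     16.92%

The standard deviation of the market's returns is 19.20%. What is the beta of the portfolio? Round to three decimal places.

1.110

β_Norwood = 0.793 × 49.65% / 19.20% = 2.0506
β_Larkin = 0.345 × 45.41% / 19.20% = 0.8160
β_Granby = 0.874 × 25.11% / 19.20% = 1.1430
β_Paxton = 0.317 × 46.40% / 19.20% = 0.7661
β_Galt = 0.370 × 54.11% / 19.20% = 1.0427
β_Yardley = 0.526 × 16.92% / 19.20% = 0.4635
β_P = Σ w_i β_i = 0.15×2.0506 + 0.07×0.8160 + 0.35×1.1430 + 0.10×0.7661 + 0.20×1.0427 + 0.13×0.4635 = 1.1102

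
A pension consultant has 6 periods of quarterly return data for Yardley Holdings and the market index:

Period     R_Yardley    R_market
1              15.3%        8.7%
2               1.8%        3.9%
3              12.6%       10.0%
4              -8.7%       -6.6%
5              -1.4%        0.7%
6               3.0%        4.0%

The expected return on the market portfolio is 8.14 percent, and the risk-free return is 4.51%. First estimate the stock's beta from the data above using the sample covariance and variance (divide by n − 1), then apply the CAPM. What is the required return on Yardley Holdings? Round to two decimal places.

Mean R_i = (15.3 + 1.8 + 12.6 − 8.7 − 1.4 + 3.0) / 6 = 3.7667%
Mean R_m = (8.7 + 3.9 + 10.0 − 6.6 + 0.7 + 4.0) / 6 = 3.4500%
Σ(R_i − R̄_i)(R_m − R̄_m) = 256.6000  ⇒  Cov = 256.6000 / 5 = 51.3200
Σ(R_m − R̄_m)² = 179.5350  ⇒  Var(R_m) = 179.5350 / 5 = 35.9070
β = Cov / Var(R_m) = 51.3200 / 35.9070 = 1.4292
MRP = 8.14% − 4.51% = 3.63%
E(R) = R_f + β × MRP = 4.51% + 1.4292 × 3.63% = 9.70%

9.70%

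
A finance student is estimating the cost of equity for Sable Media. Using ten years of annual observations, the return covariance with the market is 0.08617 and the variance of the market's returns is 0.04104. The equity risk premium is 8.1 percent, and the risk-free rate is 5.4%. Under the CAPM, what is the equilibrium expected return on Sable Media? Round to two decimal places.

β = Cov(R_i, R_m) / Var(R_m) = 0.08617 / 0.04104 = 2.0997
E(R) = R_f + β × MRP = 5.4% + 2.0997 × 8.1% = 22.41%

22.41%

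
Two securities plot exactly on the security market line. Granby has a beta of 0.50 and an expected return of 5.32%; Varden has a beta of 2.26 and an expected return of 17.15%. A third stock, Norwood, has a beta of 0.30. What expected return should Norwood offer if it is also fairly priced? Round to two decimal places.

3.98%

MRP (SML slope) = (17.15% − 5.32%) / (2.26 − 0.50) = 11.83% / 1.76 = 6.7216%
R_f (intercept) = 5.32% − 0.50 × 6.7216% = 1.9592%
E(R_Norwood) = R_f + β × MRP = 1.9592% + 0.30 × 6.7216% = 3.98%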